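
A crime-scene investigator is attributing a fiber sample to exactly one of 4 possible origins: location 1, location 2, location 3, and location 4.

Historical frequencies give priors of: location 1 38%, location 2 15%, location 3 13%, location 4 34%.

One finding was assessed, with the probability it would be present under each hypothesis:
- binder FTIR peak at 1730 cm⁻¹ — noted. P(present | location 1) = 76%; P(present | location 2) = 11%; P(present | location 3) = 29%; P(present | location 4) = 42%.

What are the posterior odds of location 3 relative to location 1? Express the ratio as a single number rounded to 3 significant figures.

0.131

Posterior odds equal prior odds times the likelihood ratio; only the two competing hypotheses matter.
  location 3: 0.13 × 0.29 = 0.0377
  location 1: 0.38 × 0.76 = 0.2888
Posterior odds = 0.0377 / 0.2888 ≈ 0.131.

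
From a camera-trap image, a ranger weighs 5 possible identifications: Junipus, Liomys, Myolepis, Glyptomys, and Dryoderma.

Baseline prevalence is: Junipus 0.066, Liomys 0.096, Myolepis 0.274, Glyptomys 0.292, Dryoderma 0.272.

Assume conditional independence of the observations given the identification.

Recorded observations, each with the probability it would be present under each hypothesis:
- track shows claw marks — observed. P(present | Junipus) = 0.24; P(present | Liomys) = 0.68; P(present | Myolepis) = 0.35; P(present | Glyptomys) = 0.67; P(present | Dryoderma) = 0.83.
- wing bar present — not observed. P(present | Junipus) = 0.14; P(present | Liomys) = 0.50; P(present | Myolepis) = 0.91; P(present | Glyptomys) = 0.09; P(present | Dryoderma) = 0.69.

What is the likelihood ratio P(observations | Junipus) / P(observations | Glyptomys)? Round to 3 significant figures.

Take the product of per-observation likelihoods under each hypothesis (using 1 − P(present | H) for each absent observation), then divide.
  Junipus: 0.24 × (1 − 0.14) = 0.2064
  Glyptomys: 0.67 × (1 − 0.09) = 0.6097
Bayes factor = 0.2064 / 0.6097 ≈ 0.339

0.339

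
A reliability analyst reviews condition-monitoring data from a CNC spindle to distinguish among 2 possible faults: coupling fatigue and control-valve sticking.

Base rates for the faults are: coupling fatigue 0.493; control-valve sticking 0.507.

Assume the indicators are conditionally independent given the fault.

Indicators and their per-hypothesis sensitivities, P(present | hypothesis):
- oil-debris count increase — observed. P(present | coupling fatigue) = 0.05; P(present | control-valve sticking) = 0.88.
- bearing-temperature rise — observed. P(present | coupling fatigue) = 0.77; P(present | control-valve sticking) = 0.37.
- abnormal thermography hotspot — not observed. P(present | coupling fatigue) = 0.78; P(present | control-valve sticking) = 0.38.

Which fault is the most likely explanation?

control-valve sticking

For each hypothesis, the unnormalized posterior weight is prior × product of the indicator likelihoods (using 1 − P(present | H) for each absent indicator):
  coupling fatigue: 0.493 × 0.05 × 0.77 × (1 − 0.78) = 0.0041757
  control-valve sticking: 0.507 × 0.88 × 0.37 × (1 − 0.38) = 0.10235
Normalizing constant Z = 0.0041757 + 0.10235 = 0.10652.
P(coupling fatigue | evidence) ≈ 0.0041757 / 0.10652 ≈ 0.039
P(control-valve sticking | evidence) ≈ 0.10235 / 0.10652 ≈ 0.961
The largest is 0.961, so control-valve sticking is most probable.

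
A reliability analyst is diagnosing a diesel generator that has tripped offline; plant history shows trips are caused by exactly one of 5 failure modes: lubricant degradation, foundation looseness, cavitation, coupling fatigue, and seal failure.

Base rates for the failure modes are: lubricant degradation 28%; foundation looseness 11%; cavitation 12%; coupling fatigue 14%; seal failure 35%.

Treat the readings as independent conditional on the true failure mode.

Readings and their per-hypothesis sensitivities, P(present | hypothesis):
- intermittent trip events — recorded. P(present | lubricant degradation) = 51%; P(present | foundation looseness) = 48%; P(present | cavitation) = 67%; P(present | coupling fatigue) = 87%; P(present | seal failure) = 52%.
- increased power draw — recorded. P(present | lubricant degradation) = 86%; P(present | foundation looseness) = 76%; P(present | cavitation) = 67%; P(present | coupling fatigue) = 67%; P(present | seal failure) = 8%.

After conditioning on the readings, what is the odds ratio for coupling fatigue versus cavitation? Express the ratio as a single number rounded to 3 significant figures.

The normalizing constant cancels in an odds ratio, so compute prior × likelihood for the two hypotheses only:
  coupling fatigue: 0.14 × 0.87 × 0.67 = 0.081606
  cavitation: 0.12 × 0.67 × 0.67 = 0.053868
Odds(coupling fatigue : cavitation) = 0.081606 / 0.053868 ≈ 1.51.

1.51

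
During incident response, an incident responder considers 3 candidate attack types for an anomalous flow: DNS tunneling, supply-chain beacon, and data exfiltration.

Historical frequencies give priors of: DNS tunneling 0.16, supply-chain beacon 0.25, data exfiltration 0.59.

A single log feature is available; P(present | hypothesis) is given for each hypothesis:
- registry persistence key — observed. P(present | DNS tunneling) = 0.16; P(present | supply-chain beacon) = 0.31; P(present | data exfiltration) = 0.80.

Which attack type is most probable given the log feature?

By Bayes' rule, the unnormalized weight for each hypothesis is prior × likelihood:
  DNS tunneling: 0.16 × 0.16 = 0.0256
  supply-chain beacon: 0.25 × 0.31 = 0.0775
  data exfiltration: 0.59 × 0.80 = 0.472
The unnormalized weights sum to 0.5751.
P(DNS tunneling | evidence) ≈ 0.0256 / 0.5751 ≈ 0.045
P(supply-chain beacon | evidence) ≈ 0.0775 / 0.5751 ≈ 0.135
P(data exfiltration | evidence) ≈ 0.472 / 0.5751 ≈ 0.821
The largest is 0.821, so data exfiltration is most probable.

data exfiltration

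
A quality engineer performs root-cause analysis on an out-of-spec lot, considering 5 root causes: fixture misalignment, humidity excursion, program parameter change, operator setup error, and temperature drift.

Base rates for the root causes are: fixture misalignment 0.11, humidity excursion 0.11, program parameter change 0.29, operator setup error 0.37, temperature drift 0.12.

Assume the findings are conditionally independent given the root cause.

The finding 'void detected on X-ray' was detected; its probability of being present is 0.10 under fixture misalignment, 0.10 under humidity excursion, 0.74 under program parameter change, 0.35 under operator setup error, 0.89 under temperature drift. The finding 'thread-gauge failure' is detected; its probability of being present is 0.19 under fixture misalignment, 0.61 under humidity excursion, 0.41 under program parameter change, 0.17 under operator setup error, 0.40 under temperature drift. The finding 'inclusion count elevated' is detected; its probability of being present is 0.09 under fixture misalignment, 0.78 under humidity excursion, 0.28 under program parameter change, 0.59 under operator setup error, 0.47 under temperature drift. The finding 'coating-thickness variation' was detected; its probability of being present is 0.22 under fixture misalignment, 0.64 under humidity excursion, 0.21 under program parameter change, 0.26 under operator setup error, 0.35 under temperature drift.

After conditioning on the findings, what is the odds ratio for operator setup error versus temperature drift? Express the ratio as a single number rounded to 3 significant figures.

Posterior odds equal prior odds times the likelihood ratio; only the two competing hypotheses matter.
  operator setup error: 0.37 × 0.35 × 0.17 × 0.59 × 0.26 = 0.0033771
  temperature drift: 0.12 × 0.89 × 0.40 × 0.47 × 0.35 = 0.0070274
Posterior odds = 0.0033771 / 0.0070274 ≈ 0.481.

0.481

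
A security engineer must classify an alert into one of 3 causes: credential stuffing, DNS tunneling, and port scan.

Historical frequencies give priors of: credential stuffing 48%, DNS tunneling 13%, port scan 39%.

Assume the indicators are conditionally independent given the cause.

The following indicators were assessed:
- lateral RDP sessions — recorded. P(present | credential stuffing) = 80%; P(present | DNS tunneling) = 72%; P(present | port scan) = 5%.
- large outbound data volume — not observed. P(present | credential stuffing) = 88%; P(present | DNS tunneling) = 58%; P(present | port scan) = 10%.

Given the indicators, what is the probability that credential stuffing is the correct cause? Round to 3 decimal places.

For each hypothesis, the unnormalized posterior weight is prior × product of the indicator likelihoods (using 1 − P(present | H) for each absent indicator):
  credential stuffing: 0.48 × 0.80 × (1 − 0.88) = 0.04608
  DNS tunneling: 0.13 × 0.72 × (1 − 0.58) = 0.039312
  port scan: 0.39 × 0.05 × (1 − 0.10) = 0.01755
Normalizing constant Z = 0.04608 + 0.039312 + 0.01755 = 0.10294.
P(credential stuffing | evidence) = 0.04608 / 0.10294 ≈ 0.448.

0.448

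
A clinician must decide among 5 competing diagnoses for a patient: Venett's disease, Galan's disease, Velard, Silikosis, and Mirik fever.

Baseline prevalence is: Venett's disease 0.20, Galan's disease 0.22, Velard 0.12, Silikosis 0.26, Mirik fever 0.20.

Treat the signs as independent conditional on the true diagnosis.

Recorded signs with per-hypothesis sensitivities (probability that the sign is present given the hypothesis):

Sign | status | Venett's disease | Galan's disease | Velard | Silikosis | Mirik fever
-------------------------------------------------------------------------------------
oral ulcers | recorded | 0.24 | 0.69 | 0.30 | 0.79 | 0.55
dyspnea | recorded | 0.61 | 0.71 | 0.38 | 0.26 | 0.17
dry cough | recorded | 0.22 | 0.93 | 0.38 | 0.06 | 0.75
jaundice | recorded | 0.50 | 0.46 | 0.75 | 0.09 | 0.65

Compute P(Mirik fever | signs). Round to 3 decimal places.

Multiply each prior by the joint likelihood of the sign pattern:
  Venett's disease: 0.20 × 0.24 × 0.61 × 0.22 × 0.50 = 0.0032208
  Galan's disease: 0.22 × 0.69 × 0.71 × 0.93 × 0.46 = 0.046107
  Velard: 0.12 × 0.30 × 0.38 × 0.38 × 0.75 = 0.0038988
  Silikosis: 0.26 × 0.79 × 0.26 × 0.06 × 0.09 = 0.00028838
  Mirik fever: 0.20 × 0.55 × 0.17 × 0.75 × 0.65 = 0.0091163
Marginal likelihood of the evidence = 0.062632.
P(Mirik fever | evidence) = 0.0091163 / 0.062632 ≈ 0.146.

0.146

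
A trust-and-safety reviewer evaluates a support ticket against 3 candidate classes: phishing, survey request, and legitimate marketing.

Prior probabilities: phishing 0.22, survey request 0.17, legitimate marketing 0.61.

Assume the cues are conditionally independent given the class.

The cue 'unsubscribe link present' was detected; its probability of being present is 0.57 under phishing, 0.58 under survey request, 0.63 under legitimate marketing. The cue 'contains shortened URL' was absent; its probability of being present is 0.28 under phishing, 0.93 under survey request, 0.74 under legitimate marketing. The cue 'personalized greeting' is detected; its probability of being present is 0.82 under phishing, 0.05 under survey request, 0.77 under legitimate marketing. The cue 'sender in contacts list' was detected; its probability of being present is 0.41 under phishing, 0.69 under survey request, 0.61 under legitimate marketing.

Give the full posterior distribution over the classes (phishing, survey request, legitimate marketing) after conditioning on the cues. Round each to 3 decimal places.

0.392, 0.003, 0.605

For each hypothesis, the unnormalized posterior weight is prior × product of the cue likelihoods (using 1 − P(present | H) for each absent cue):
  phishing: 0.22 × 0.57 × (1 − 0.28) × 0.82 × 0.41 = 0.030355
  survey request: 0.17 × 0.58 × (1 − 0.93) × 0.05 × 0.69 = 0.00023812
  legitimate marketing: 0.61 × 0.63 × (1 − 0.74) × 0.77 × 0.61 = 0.046931
Marginal likelihood of the evidence = 0.077524.
P(phishing | evidence) = 0.030355 / 0.077524 ≈ 0.392
P(survey request | evidence) = 0.00023812 / 0.077524 ≈ 0.003
P(legitimate marketing | evidence) = 0.046931 / 0.077524 ≈ 0.605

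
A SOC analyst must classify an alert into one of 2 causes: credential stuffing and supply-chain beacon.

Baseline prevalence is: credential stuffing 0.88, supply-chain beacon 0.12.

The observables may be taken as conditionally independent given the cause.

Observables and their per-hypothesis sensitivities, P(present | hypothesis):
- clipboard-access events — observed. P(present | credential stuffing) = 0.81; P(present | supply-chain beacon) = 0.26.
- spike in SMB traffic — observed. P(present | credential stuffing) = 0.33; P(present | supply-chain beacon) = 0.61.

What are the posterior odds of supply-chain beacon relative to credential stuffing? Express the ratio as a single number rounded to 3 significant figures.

0.0809

Unnormalized posterior weight (prior times the observable likelihoods) for each of the two hypotheses:
  supply-chain beacon: 0.12 × 0.26 × 0.61 = 0.019032
  credential stuffing: 0.88 × 0.81 × 0.33 = 0.23522
Posterior odds = 0.019032 / 0.23522 ≈ 0.0809.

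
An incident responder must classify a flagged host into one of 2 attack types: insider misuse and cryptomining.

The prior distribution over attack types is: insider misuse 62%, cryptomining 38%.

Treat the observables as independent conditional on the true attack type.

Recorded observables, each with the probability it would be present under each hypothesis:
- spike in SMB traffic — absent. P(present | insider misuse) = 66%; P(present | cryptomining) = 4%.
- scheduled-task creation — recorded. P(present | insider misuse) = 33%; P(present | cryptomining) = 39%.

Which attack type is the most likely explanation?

Multiply each prior by the joint likelihood of the observable pattern (using 1 − P(present | H) for each absent observable):
  insider misuse: 0.62 × (1 − 0.66) × 0.33 = 0.069564
  cryptomining: 0.38 × (1 − 0.04) × 0.39 = 0.14227
The unnormalized weights sum to 0.21184.
P(insider misuse | evidence) ≈ 0.069564 / 0.21184 ≈ 0.328
P(cryptomining | evidence) ≈ 0.14227 / 0.21184 ≈ 0.672
The largest is 0.672, so cryptomining is most probable.

cryptomining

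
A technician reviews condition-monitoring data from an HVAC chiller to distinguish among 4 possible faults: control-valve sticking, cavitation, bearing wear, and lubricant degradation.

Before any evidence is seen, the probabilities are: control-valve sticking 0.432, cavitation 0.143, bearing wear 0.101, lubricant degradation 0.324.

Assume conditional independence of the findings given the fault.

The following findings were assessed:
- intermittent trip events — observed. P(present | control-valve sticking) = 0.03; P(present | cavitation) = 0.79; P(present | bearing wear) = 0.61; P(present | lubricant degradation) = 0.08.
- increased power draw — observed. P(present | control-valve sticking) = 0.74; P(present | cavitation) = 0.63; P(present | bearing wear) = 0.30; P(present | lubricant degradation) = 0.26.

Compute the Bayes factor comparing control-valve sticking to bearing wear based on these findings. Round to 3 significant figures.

0.121

Joint likelihood of the evidence pattern under each hypothesis:
  control-valve sticking: 0.03 × 0.74 = 0.0222
  bearing wear: 0.61 × 0.30 = 0.183
Bayes factor = 0.0222 / 0.183 ≈ 0.121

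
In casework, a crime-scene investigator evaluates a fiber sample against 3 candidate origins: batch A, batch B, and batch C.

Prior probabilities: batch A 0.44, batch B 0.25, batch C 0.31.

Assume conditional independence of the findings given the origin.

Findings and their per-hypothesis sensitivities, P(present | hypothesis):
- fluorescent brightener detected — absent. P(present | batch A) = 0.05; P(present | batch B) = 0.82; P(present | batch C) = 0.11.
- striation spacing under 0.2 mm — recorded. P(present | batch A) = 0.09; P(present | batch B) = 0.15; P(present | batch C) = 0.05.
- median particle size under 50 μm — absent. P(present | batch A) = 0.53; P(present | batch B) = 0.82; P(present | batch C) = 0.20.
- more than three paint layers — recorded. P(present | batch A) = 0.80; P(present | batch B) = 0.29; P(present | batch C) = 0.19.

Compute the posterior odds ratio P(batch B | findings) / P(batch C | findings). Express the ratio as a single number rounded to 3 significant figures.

Posterior odds equal prior odds times the likelihood ratio; only the two competing hypotheses matter (using 1 − P(present | H) for each absent finding).
  batch B: 0.25 × (1 − 0.82) × 0.15 × (1 − 0.82) × 0.29 = 0.00035235
  batch C: 0.31 × (1 − 0.11) × 0.05 × (1 − 0.20) × 0.19 = 0.0020968
Posterior odds = 0.00035235 / 0.0020968 ≈ 0.168.

0.168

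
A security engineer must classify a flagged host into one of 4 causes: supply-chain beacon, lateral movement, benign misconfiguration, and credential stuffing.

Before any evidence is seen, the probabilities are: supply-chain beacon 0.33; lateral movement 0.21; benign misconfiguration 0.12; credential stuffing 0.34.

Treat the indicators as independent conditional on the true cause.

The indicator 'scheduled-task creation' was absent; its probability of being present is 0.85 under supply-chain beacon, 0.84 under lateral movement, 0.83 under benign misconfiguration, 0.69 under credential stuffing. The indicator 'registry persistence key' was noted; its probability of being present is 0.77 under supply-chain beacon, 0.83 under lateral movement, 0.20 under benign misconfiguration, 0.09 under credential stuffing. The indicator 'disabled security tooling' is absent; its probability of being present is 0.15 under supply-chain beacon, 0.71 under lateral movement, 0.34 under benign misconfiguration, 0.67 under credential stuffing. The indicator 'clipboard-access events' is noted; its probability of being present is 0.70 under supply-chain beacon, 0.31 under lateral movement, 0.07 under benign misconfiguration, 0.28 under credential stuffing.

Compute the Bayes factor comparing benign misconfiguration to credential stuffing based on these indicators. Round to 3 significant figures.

Take the product of per-indicator likelihoods under each hypothesis (using 1 − P(present | H) for each absent indicator), then divide.
  benign misconfiguration: (1 − 0.83) × 0.20 × (1 − 0.34) × 0.07 = 0.0015708
  credential stuffing: (1 − 0.69) × 0.09 × (1 − 0.67) × 0.28 = 0.002578
Bayes factor = 0.0015708 / 0.002578 ≈ 0.609

0.609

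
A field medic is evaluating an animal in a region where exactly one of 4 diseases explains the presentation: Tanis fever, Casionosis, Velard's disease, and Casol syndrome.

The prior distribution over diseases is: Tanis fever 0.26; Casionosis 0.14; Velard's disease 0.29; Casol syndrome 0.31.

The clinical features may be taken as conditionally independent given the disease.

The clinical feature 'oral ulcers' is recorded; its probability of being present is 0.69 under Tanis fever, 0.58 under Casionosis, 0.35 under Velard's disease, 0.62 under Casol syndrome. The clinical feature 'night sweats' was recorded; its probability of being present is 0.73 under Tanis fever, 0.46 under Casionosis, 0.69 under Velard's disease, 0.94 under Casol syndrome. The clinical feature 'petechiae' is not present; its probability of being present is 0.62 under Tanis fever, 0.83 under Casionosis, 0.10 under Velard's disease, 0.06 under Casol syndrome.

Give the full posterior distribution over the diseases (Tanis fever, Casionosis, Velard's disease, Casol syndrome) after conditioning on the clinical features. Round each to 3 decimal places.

0.172, 0.022, 0.218, 0.588

Multiply each prior by the joint likelihood of the clinical feature pattern (using 1 − P(present | H) for each absent clinical feature):
  Tanis fever: 0.26 × 0.69 × 0.73 × (1 − 0.62) = 0.049766
  Casionosis: 0.14 × 0.58 × 0.46 × (1 − 0.83) = 0.0063498
  Velard's disease: 0.29 × 0.35 × 0.69 × (1 − 0.10) = 0.063031
  Casol syndrome: 0.31 × 0.62 × 0.94 × (1 − 0.06) = 0.16983
Normalizing constant Z = 0.049766 + 0.0063498 + 0.063031 + 0.16983 = 0.28897.
P(Tanis fever | evidence) = 0.049766 / 0.28897 ≈ 0.172
P(Casionosis | evidence) = 0.0063498 / 0.28897 ≈ 0.022
P(Velard's disease | evidence) = 0.063031 / 0.28897 ≈ 0.218
P(Casol syndrome | evidence) = 0.16983 / 0.28897 ≈ 0.588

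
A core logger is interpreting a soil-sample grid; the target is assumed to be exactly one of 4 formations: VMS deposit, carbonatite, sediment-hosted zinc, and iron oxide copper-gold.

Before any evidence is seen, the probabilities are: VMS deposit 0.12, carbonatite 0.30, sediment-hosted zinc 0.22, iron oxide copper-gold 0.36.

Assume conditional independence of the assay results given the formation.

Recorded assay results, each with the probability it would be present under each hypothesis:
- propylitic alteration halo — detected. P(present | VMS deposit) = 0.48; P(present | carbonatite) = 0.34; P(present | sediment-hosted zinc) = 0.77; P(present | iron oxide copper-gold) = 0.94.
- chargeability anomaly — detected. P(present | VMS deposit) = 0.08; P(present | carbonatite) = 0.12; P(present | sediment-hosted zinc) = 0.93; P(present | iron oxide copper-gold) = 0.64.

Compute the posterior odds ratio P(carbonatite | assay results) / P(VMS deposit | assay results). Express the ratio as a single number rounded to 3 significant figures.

2.66

Posterior odds equal prior odds times the likelihood ratio; only the two competing hypotheses matter.
  carbonatite: 0.30 × 0.34 × 0.12 = 0.01224
  VMS deposit: 0.12 × 0.48 × 0.08 = 0.004608
Odds(carbonatite : VMS deposit) = 0.01224 / 0.004608 ≈ 2.66.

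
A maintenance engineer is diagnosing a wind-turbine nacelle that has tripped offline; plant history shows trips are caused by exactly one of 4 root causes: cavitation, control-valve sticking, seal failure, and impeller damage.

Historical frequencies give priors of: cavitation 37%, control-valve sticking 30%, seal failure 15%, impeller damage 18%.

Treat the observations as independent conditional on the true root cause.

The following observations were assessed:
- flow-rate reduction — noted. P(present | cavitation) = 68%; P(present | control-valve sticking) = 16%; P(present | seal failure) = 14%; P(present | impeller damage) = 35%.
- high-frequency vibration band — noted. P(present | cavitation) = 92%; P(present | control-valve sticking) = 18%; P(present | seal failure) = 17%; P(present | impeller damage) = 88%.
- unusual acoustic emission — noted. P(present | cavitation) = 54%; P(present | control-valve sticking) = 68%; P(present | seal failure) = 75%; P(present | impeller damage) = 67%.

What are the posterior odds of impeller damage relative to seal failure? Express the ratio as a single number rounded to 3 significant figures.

Unnormalized posterior weight (prior times the observation likelihoods) for each of the two hypotheses:
  impeller damage: 0.18 × 0.35 × 0.88 × 0.67 = 0.037145
  seal failure: 0.15 × 0.14 × 0.17 × 0.75 = 0.0026775
Posterior odds = 0.037145 / 0.0026775 ≈ 13.9.

13.9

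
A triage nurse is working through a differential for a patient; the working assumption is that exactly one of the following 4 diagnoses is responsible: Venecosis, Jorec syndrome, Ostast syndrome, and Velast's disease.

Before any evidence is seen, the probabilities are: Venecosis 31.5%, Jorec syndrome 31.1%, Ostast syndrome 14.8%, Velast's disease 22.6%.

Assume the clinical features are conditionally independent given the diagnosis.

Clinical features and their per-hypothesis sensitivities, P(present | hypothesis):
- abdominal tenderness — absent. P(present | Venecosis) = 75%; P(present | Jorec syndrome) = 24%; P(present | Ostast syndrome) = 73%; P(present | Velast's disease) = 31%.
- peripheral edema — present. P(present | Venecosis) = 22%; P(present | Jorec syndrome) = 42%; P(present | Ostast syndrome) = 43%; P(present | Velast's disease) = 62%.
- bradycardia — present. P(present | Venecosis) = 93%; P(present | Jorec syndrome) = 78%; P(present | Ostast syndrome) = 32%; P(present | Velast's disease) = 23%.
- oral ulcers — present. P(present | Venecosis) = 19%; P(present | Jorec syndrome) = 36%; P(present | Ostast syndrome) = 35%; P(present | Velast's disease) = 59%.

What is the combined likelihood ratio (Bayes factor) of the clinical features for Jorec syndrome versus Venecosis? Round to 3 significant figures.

The Bayes factor is the ratio of the joint likelihoods of the clinical feature pattern under the two hypotheses (using 1 − P(present | H) for each absent clinical feature).
  Jorec syndrome: (1 − 0.24) × 0.42 × 0.78 × 0.36 = 0.089631
  Venecosis: (1 − 0.75) × 0.22 × 0.93 × 0.19 = 0.0097185
Bayes factor = 0.089631 / 0.0097185 ≈ 9.22

9.22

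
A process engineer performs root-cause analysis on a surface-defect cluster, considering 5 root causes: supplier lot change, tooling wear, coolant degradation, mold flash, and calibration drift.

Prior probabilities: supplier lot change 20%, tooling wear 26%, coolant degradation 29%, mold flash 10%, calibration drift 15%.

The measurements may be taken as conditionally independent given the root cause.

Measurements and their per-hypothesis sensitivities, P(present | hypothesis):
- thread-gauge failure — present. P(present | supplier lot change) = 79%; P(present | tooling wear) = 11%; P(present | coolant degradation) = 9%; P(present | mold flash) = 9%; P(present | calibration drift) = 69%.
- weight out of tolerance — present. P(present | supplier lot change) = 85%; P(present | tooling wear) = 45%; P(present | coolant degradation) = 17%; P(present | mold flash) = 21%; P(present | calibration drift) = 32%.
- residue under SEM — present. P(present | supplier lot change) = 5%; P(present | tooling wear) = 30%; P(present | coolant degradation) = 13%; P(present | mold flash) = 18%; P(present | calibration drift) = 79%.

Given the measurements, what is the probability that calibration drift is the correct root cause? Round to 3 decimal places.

For each hypothesis, the unnormalized posterior weight is prior × product of the measurement likelihoods:
  supplier lot change: 0.20 × 0.79 × 0.85 × 0.05 = 0.006715
  tooling wear: 0.26 × 0.11 × 0.45 × 0.30 = 0.003861
  coolant degradation: 0.29 × 0.09 × 0.17 × 0.13 = 0.00057681
  mold flash: 0.10 × 0.09 × 0.21 × 0.18 = 0.0003402
  calibration drift: 0.15 × 0.69 × 0.32 × 0.79 = 0.026165
Marginal likelihood of the evidence = 0.037658.
P(calibration drift | evidence) = 0.026165 / 0.037658 ≈ 0.695.

0.695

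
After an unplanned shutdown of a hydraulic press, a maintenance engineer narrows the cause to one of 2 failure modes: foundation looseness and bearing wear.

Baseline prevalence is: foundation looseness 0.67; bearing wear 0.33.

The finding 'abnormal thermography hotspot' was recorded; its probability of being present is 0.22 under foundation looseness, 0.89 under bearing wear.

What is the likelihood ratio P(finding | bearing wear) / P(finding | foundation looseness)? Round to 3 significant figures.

4.05

The Bayes factor is the ratio of the two likelihoods.
  bearing wear: 0.89
  foundation looseness: 0.22
Bayes factor = 0.89 / 0.22 ≈ 4.05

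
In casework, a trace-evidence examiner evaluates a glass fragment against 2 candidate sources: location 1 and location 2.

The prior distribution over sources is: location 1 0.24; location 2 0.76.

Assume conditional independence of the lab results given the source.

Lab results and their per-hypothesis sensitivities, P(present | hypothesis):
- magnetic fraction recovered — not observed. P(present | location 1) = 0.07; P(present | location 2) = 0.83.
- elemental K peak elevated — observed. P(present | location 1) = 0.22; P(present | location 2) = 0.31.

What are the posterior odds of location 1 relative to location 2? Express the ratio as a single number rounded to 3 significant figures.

1.23

Posterior odds equal prior odds times the likelihood ratio; only the two competing hypotheses matter (using 1 − P(present | H) for each absent lab result).
  location 1: 0.24 × (1 − 0.07) × 0.22 = 0.049104
  location 2: 0.76 × (1 − 0.83) × 0.31 = 0.040052
Posterior odds = 0.049104 / 0.040052 ≈ 1.23.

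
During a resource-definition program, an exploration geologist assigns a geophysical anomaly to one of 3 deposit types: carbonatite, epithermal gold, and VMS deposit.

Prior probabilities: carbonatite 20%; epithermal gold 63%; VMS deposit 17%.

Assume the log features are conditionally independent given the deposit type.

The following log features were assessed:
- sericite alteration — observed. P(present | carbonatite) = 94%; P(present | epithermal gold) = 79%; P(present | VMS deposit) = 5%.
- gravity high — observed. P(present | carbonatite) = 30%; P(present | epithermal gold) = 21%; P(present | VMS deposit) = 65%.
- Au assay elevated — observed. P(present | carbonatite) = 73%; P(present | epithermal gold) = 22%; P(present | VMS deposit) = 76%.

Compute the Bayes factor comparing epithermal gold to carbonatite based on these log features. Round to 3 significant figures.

The Bayes factor is the ratio of the joint likelihoods of the log feature pattern under the two hypotheses.
  epithermal gold: 0.79 × 0.21 × 0.22 = 0.036498
  carbonatite: 0.94 × 0.30 × 0.73 = 0.20586
Bayes factor = 0.036498 / 0.20586 ≈ 0.177

0.177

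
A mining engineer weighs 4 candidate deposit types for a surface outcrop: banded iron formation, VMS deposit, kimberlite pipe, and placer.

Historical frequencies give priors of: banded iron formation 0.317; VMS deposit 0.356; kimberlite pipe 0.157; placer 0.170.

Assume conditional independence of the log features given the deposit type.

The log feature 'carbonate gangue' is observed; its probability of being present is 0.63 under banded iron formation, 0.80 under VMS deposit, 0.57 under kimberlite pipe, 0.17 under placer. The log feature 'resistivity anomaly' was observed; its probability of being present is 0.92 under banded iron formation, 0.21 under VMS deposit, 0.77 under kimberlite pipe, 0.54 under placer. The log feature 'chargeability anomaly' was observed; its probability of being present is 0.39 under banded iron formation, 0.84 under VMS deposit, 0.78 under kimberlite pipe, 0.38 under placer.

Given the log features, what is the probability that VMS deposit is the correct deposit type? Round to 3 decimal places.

0.277

Multiply each prior by the joint likelihood of the log feature pattern:
  banded iron formation: 0.317 × 0.63 × 0.92 × 0.39 = 0.071656
  VMS deposit: 0.356 × 0.80 × 0.21 × 0.84 = 0.050239
  kimberlite pipe: 0.157 × 0.57 × 0.77 × 0.78 = 0.053748
  placer: 0.170 × 0.17 × 0.54 × 0.38 = 0.0059303
Normalizing constant Z = 0.071656 + 0.050239 + 0.053748 + 0.0059303 = 0.18157.
P(VMS deposit | evidence) = 0.050239 / 0.18157 ≈ 0.277.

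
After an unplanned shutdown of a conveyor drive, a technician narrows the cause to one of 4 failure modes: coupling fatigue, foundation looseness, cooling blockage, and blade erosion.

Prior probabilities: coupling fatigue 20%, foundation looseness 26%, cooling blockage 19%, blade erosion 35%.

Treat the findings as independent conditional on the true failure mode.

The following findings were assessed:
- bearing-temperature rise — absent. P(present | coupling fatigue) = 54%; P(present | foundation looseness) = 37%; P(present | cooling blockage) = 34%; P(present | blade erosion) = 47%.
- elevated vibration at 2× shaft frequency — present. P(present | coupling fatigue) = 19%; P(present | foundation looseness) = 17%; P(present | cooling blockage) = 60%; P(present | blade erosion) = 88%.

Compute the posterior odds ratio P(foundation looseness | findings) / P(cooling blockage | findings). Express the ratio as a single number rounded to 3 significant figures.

0.370

The normalizing constant cancels in an odds ratio, so compute prior × likelihood for the two hypotheses only (using 1 − P(present | H) for each absent finding):
  foundation looseness: 0.26 × (1 − 0.37) × 0.17 = 0.027846
  cooling blockage: 0.19 × (1 − 0.34) × 0.60 = 0.07524
Odds(foundation looseness : cooling blockage) = 0.027846 / 0.07524 ≈ 0.370.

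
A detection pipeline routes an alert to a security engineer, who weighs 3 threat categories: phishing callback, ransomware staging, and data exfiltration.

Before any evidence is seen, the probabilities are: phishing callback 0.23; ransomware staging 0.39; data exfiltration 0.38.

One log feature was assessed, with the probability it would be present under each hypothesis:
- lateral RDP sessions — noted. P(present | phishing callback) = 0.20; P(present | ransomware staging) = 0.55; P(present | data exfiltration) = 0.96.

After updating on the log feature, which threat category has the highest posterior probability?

By Bayes' rule, the unnormalized weight for each hypothesis is prior × likelihood:
  phishing callback: 0.23 × 0.20 = 0.046
  ransomware staging: 0.39 × 0.55 = 0.2145
  data exfiltration: 0.38 × 0.96 = 0.3648
Marginal likelihood of the evidence = 0.6253.
P(phishing callback | evidence) ≈ 0.046 / 0.6253 ≈ 0.074
P(ransomware staging | evidence) ≈ 0.2145 / 0.6253 ≈ 0.343
P(data exfiltration | evidence) ≈ 0.3648 / 0.6253 ≈ 0.583
The largest is 0.583, so data exfiltration is most probable.

data exfiltration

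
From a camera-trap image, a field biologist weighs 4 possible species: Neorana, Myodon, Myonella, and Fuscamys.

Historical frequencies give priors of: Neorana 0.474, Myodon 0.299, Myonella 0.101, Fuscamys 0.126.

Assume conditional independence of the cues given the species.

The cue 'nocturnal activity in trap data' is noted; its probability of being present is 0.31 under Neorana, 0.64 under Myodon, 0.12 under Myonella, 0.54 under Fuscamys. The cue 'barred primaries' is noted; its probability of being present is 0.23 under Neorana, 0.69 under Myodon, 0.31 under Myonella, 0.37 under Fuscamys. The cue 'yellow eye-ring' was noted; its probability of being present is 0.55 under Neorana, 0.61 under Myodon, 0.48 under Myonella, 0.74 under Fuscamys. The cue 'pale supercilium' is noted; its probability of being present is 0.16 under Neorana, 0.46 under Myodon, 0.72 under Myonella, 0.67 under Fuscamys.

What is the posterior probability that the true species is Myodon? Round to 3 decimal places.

By Bayes' rule with conditional independence, the unnormalized weight for each hypothesis is prior × ∏ likelihoods:
  Neorana: 0.474 × 0.31 × 0.23 × 0.55 × 0.16 = 0.0029741
  Myodon: 0.299 × 0.64 × 0.69 × 0.61 × 0.46 = 0.03705
  Myonella: 0.101 × 0.12 × 0.31 × 0.48 × 0.72 = 0.0012985
  Fuscamys: 0.126 × 0.54 × 0.37 × 0.74 × 0.67 = 0.012482
The unnormalized weights sum to 0.053804.
P(Myodon | evidence) = 0.03705 / 0.053804 ≈ 0.689.

0.689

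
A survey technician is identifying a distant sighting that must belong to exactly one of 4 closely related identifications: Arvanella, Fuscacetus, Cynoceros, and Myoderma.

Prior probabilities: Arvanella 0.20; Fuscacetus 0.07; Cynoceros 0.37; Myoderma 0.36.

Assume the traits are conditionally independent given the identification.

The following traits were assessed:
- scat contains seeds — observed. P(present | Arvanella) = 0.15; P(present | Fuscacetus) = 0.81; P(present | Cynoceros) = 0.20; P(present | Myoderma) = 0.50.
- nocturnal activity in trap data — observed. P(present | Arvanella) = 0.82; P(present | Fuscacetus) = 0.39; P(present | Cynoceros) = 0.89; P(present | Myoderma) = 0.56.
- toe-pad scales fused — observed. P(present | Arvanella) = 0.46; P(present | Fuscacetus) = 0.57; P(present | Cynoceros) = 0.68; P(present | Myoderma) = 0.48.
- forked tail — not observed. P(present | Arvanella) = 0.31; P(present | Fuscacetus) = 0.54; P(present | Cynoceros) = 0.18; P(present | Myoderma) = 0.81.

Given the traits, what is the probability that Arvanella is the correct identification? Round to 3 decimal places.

0.131

By Bayes' rule with conditional independence, the unnormalized weight for each hypothesis is prior × ∏ likelihoods (using 1 − P(present | H) for each absent trait):
  Arvanella: 0.20 × 0.15 × 0.82 × 0.46 × (1 − 0.31) = 0.007808
  Fuscacetus: 0.07 × 0.81 × 0.39 × 0.57 × (1 − 0.54) = 0.005798
  Cynoceros: 0.37 × 0.20 × 0.89 × 0.68 × (1 − 0.18) = 0.036724
  Myoderma: 0.36 × 0.50 × 0.56 × 0.48 × (1 − 0.81) = 0.009193
Normalizing constant Z = 0.007808 + 0.005798 + 0.036724 + 0.009193 = 0.059523.
P(Arvanella | evidence) = 0.007808 / 0.059523 ≈ 0.131.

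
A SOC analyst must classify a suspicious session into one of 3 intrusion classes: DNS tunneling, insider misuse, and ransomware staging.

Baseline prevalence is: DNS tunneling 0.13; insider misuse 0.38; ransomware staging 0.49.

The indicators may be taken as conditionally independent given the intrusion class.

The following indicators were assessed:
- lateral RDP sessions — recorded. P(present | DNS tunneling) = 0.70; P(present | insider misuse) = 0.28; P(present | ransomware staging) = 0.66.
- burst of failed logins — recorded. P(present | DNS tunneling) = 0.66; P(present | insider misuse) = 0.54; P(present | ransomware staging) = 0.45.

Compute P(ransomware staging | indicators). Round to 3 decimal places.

0.553

By Bayes' rule with conditional independence, the unnormalized weight for each hypothesis is prior × ∏ likelihoods:
  DNS tunneling: 0.13 × 0.70 × 0.66 = 0.06006
  insider misuse: 0.38 × 0.28 × 0.54 = 0.057456
  ransomware staging: 0.49 × 0.66 × 0.45 = 0.14553
Marginal likelihood of the evidence = 0.26305.
P(ransomware staging | evidence) = 0.14553 / 0.26305 ≈ 0.553.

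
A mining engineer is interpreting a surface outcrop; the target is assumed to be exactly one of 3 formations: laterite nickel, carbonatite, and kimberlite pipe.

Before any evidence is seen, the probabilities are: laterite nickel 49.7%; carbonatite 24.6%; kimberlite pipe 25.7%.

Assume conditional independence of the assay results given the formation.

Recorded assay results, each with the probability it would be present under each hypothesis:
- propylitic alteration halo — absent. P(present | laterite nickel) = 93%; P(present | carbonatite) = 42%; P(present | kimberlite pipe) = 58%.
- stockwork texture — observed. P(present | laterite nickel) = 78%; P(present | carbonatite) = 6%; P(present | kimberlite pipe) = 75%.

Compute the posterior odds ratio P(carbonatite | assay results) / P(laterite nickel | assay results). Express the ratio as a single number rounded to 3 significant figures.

Unnormalized posterior weight (prior times the assay result likelihoods) for each of the two hypotheses (using 1 − P(present | H) for each absent assay result):
  carbonatite: 0.246 × (1 − 0.42) × 0.06 = 0.0085608
  laterite nickel: 0.497 × (1 − 0.93) × 0.78 = 0.027136
Odds(carbonatite : laterite nickel) = 0.0085608 / 0.027136 ≈ 0.315.

0.315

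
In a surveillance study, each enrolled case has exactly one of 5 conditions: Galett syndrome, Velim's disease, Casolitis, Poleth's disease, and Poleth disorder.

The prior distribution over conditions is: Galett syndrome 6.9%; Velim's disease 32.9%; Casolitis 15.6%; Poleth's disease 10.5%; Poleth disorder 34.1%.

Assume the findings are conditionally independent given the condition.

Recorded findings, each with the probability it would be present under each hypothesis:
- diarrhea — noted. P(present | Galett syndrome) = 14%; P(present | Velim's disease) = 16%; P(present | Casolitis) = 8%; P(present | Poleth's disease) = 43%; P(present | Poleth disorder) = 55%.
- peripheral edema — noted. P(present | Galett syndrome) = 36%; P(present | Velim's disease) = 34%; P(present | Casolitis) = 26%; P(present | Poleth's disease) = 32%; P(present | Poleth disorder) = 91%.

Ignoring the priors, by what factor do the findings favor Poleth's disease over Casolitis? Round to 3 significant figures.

6.62

Take the product of per-finding likelihoods under each hypothesis, then divide.
  Poleth's disease: 0.43 × 0.32 = 0.1376
  Casolitis: 0.08 × 0.26 = 0.0208
Bayes factor = 0.1376 / 0.0208 ≈ 6.62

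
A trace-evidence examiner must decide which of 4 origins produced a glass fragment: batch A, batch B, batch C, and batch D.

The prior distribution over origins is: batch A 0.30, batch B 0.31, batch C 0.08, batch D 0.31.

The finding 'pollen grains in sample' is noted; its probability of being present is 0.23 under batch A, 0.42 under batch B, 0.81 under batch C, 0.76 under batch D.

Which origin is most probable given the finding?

By Bayes' rule, the unnormalized weight for each hypothesis is prior × likelihood:
  batch A: 0.30 × 0.23 = 0.069
  batch B: 0.31 × 0.42 = 0.1302
  batch C: 0.08 × 0.81 = 0.0648
  batch D: 0.31 × 0.76 = 0.2356
The unnormalized weights sum to 0.4996.
P(batch A | evidence) ≈ 0.069 / 0.4996 ≈ 0.138
P(batch B | evidence) ≈ 0.1302 / 0.4996 ≈ 0.261
P(batch C | evidence) ≈ 0.0648 / 0.4996 ≈ 0.130
P(batch D | evidence) ≈ 0.2356 / 0.4996 ≈ 0.472
The largest is 0.472, so batch D is most probable.

batch D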